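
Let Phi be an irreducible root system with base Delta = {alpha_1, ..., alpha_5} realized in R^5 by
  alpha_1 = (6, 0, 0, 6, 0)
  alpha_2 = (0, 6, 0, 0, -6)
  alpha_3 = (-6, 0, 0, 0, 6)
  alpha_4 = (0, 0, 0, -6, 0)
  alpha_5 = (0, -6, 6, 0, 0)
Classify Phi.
B5

Compute the Cartan integers a_ij = 2(alpha_i, alpha_j)/(alpha_j, alpha_j); the resulting 5x5 Cartan matrix is
[[2, 0, -1, -2, 0], [0, 2, -1, 0, -1], [-1, -1, 2, 0, 0], [-1, 0, 0, 2, 0], [0, -1, 0, 0, 2]].
The roots have two lengths (squared-length ratio 2:1); the short ones are alpha_{4}. The associated Dynkin diagram is a chain of 5 nodes with a double edge at one end; the terminal node there is the unique short simple root (B_5), so the type is B_5 (the algebra so(11)).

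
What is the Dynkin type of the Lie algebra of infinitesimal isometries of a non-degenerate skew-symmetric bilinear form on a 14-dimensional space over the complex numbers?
C_7

This is sp(14), which has dimension 14(14+1)/2 = 105 and rank 14/2 = 7. In the classification of classical Lie algebras, the symplectic algebra sp(2n) has type C_n; here n = 7, so the Dynkin diagram is a chain of 7 nodes with a double edge at one end; the terminal node there is the unique long simple root (C_7). Hence the type is C_7.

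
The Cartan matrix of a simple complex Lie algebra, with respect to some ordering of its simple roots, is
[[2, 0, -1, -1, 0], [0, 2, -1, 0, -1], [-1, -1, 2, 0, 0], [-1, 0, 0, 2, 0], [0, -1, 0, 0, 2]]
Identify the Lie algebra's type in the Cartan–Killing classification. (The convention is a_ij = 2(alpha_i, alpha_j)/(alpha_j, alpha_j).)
The matrix has rank 5 with 2's on the diagonal. Reading the off-diagonal entries as Dynkin edges (a single edge where a_ij = a_ji = -1; a double or triple edge where a_ij * a_ji = 2 or 3), the diagram is a chain of 5 nodes with single edges (A_5). One simple-root ordering that puts it in standard form is (alpha_5, alpha_2, alpha_3, alpha_1, alpha_4). So the algebra is type A_5, i.e. sl(6).

A_5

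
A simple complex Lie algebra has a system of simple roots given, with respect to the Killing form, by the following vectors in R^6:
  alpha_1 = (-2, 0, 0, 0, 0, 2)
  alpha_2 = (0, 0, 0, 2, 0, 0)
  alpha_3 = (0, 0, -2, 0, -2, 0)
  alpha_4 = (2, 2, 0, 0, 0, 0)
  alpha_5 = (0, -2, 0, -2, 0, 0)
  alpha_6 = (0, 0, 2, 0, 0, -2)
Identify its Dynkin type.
Compute the Cartan integers a_ij = 2(alpha_i, alpha_j)/(alpha_j, alpha_j); the resulting 6x6 Cartan matrix is
[[2, 0, 0, -1, 0, -1], [0, 2, 0, 0, -1, 0], [0, 0, 2, 0, 0, -1], [-1, 0, 0, 2, -1, 0], [0, -2, 0, -1, 2, 0], [-1, 0, -1, 0, 0, 2]].
The roots have two lengths (squared-length ratio 2:1); the short ones are alpha_{2}. The associated Dynkin diagram is a chain of 6 nodes with a double edge at one end; the terminal node there is the unique short simple root (B_6), so the type is B_6 (the algebra so(13)).

B_6 (so(13))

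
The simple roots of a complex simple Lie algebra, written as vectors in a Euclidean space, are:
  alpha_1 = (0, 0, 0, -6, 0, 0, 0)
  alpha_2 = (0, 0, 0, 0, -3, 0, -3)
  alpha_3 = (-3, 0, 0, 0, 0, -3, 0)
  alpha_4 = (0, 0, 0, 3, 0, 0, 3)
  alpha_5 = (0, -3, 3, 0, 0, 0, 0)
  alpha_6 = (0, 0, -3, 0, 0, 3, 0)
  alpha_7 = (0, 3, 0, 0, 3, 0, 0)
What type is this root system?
C_7 (sp(14))

Compute the Cartan integers a_ij = 2(alpha_i, alpha_j)/(alpha_j, alpha_j); the resulting 7x7 Cartan matrix is
[[2, 0, 0, -2, 0, 0, 0], [0, 2, 0, -1, 0, 0, -1], [0, 0, 2, 0, 0, -1, 0], [-1, -1, 0, 2, 0, 0, 0], [0, 0, 0, 0, 2, -1, -1], [0, 0, -1, 0, -1, 2, 0], [0, -1, 0, 0, -1, 0, 2]].
The roots have two lengths (squared-length ratio 2:1); the short ones are alpha_{2,3,4,5,6,7}. The associated Dynkin diagram is a chain of 7 nodes with a double edge at one end; the terminal node there is the unique long simple root (C_7), so the type is C_7 (the algebra sp(14)).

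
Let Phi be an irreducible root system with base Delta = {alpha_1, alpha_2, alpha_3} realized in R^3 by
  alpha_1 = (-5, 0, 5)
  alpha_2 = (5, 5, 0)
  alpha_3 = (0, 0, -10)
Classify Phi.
type C_3

Compute the Cartan integers a_ij = 2(alpha_i, alpha_j)/(alpha_j, alpha_j); the resulting 3x3 Cartan matrix is
[[2, -1, -1], [-1, 2, 0], [-2, 0, 2]].
The roots have two lengths (squared-length ratio 2:1); the short ones are alpha_{1,2}. The associated Dynkin diagram is a chain of 3 nodes with a double edge at one end; the terminal node there is the unique long simple root (C_3), so the type is C_3 (the algebra sp(6)).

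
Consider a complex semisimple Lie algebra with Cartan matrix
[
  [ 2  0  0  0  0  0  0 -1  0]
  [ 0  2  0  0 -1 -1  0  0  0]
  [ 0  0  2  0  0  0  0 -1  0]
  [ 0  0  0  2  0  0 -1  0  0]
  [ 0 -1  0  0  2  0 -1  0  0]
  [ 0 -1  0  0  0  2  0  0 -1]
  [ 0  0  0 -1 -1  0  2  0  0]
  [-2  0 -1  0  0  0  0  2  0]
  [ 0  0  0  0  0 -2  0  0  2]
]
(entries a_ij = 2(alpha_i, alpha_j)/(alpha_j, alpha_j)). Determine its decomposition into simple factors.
B_3 (so(7)) + C_6 (sp(12))

The diagram associated to this matrix has two connected components: the simple roots {alpha_1, alpha_3, alpha_8} form a chain of 3 nodes with a double edge at one end; the terminal node there is the unique short simple root (B_3), and {alpha_2, alpha_4, alpha_5, alpha_6, alpha_7, alpha_9} form a chain of 6 nodes with a double edge at one end; the terminal node there is the unique long simple root (C_6). A semisimple Lie algebra decomposes uniquely as the direct sum of simple ideals, one per connected component of its Dynkin diagram, so g ≅ B_3 ⊕ C_6 (dimension 21 + 78 = 99).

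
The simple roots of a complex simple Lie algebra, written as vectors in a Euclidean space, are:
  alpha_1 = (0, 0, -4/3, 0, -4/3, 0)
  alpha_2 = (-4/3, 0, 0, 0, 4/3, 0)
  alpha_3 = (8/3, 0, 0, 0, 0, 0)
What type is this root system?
Compute the Cartan integers a_ij = 2(alpha_i, alpha_j)/(alpha_j, alpha_j); the resulting 3x3 Cartan matrix is
[[2, -1, 0], [-1, 2, -1], [0, -2, 2]].
The roots have two lengths (squared-length ratio 2:1); the short ones are alpha_{1,2}. The associated Dynkin diagram is a chain of 3 nodes with a double edge at one end; the terminal node there is the unique long simple root (C_3), so the type is C_3 (the algebra sp(6)).

C_3 (sp(6))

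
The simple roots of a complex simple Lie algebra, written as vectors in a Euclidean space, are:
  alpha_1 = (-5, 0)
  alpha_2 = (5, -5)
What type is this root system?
type B_2

Compute the Cartan integers a_ij = 2(alpha_i, alpha_j)/(alpha_j, alpha_j); the resulting 2x2 Cartan matrix is
[[2, -1], [-2, 2]].
The roots have two lengths (squared-length ratio 2:1); the short ones are alpha_{1}. The associated Dynkin diagram is a chain of 2 nodes with a double edge at one end; the terminal node there is the unique short simple root (B_2), so the type is B_2 (the algebra so(5)).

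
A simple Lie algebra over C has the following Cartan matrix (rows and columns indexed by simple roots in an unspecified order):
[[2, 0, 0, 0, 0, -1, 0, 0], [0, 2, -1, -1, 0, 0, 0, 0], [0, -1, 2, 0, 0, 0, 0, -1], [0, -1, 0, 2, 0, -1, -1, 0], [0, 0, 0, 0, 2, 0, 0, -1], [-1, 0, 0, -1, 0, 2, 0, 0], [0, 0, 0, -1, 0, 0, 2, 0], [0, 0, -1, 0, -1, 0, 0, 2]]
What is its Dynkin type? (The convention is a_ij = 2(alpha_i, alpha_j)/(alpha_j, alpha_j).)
type E_8

The matrix has rank 8 with 2's on the diagonal. Reading the off-diagonal entries as Dynkin edges (a single edge where a_ij = a_ji = -1; a double or triple edge where a_ij * a_ji = 2 or 3), the diagram is a chain of 7 nodes with one extra node attached to the third node from one end (E_8). One simple-root ordering that puts it in standard form is (alpha_1, alpha_7, alpha_6, alpha_4, alpha_2, alpha_3, alpha_8, alpha_5). So the algebra is type E_8.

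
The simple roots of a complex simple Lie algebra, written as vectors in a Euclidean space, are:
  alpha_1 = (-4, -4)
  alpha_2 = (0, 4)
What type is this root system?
Compute the Cartan integers a_ij = 2(alpha_i, alpha_j)/(alpha_j, alpha_j); the resulting 2x2 Cartan matrix is
[[2, -2], [-1, 2]].
The roots have two lengths (squared-length ratio 2:1); the short ones are alpha_{2}. The associated Dynkin diagram is a chain of 2 nodes with a double edge at one end; the terminal node there is the unique short simple root (B_2), so the type is B_2 (the algebra so(5)).

B_2 (so(5))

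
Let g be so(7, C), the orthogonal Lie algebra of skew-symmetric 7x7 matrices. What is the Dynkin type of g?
This is so(7) with 7 odd, which has dimension 7(7-1)/2 = 21 and rank (7-1)/2 = 3. In the classification of classical Lie algebras, the orthogonal algebra so(2n+1) in an odd number of variables has type B_n; here n = 3, so the Dynkin diagram is a chain of 3 nodes with a double edge at one end; the terminal node there is the unique short simple root (B_3). Hence the type is B_3.

B_3 (so(7))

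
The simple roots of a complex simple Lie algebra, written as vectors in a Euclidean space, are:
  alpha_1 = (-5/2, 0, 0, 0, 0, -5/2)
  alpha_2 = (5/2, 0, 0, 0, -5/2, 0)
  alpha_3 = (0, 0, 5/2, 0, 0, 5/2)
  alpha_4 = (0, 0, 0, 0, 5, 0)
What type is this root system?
Compute the Cartan integers a_ij = 2(alpha_i, alpha_j)/(alpha_j, alpha_j); the resulting 4x4 Cartan matrix is
[[2, -1, -1, 0], [-1, 2, 0, -1], [-1, 0, 2, 0], [0, -2, 0, 2]].
The roots have two lengths (squared-length ratio 2:1); the short ones are alpha_{1,2,3}. The associated Dynkin diagram is a chain of 4 nodes with a double edge at one end; the terminal node there is the unique long simple root (C_4), so the type is C_4 (the algebra sp(8)).

C_4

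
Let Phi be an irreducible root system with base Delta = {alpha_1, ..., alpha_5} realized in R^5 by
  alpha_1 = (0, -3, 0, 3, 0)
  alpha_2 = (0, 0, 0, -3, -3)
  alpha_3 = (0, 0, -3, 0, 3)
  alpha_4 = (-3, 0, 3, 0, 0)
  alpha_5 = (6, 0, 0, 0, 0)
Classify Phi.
C5

Compute the Cartan integers a_ij = 2(alpha_i, alpha_j)/(alpha_j, alpha_j); the resulting 5x5 Cartan matrix is
[[2, -1, 0, 0, 0], [-1, 2, -1, 0, 0], [0, -1, 2, -1, 0], [0, 0, -1, 2, -1], [0, 0, 0, -2, 2]].
The roots have two lengths (squared-length ratio 2:1); the short ones are alpha_{1,2,3,4}. The associated Dynkin diagram is a chain of 5 nodes with a double edge at one end; the terminal node there is the unique long simple root (C_5), so the type is C_5 (the algebra sp(10)).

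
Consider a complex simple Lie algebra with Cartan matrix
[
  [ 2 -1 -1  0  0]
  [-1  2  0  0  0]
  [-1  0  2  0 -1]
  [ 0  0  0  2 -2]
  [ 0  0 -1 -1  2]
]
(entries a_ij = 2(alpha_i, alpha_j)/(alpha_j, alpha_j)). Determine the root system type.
The matrix has rank 5 with 2's on the diagonal. Reading the off-diagonal entries as Dynkin edges (a single edge where a_ij = a_ji = -1; a double or triple edge where a_ij * a_ji = 2 or 3), the diagram is a chain of 5 nodes with a double edge at one end; the terminal node there is the unique long simple root (C_5). One simple-root ordering that puts it in standard form is (alpha_2, alpha_1, alpha_3, alpha_5, alpha_4). So the algebra is type C_5, i.e. sp(10).

C_5 (sp(10))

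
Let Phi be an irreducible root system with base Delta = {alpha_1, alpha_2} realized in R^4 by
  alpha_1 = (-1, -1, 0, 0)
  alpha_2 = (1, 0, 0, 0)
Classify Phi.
B2

Compute the Cartan integers a_ij = 2(alpha_i, alpha_j)/(alpha_j, alpha_j); the resulting 2x2 Cartan matrix is
[[2, -2], [-1, 2]].
The roots have two lengths (squared-length ratio 2:1); the short ones are alpha_{2}. The associated Dynkin diagram is a chain of 2 nodes with a double edge at one end; the terminal node there is the unique short simple root (B_2), so the type is B_2 (the algebra so(5)).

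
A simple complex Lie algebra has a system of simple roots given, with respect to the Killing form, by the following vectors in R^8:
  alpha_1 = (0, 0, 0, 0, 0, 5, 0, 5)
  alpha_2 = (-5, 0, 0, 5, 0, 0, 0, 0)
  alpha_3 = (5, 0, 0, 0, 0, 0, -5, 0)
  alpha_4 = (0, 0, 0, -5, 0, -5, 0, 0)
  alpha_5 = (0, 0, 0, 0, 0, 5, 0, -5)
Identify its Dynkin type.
D5

Compute the Cartan integers a_ij = 2(alpha_i, alpha_j)/(alpha_j, alpha_j); the resulting 5x5 Cartan matrix is
[[2, 0, 0, -1, 0], [0, 2, -1, -1, 0], [0, -1, 2, 0, 0], [-1, -1, 0, 2, -1], [0, 0, 0, -1, 2]].
All simple roots have the same length, so the diagram is simply laced. The associated Dynkin diagram is a chain of 3 nodes with a fork of two nodes at one end (D_5), so the type is D_5 (the algebra so(10)).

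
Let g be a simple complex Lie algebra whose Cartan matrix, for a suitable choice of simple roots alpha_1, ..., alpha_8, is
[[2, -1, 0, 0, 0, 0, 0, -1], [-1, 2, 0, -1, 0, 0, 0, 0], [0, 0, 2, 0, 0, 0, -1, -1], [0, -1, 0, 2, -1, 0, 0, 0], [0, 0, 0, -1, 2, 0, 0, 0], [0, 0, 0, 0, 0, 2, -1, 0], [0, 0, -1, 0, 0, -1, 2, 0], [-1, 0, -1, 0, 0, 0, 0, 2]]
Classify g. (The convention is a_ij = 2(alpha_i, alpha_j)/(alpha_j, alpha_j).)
The matrix has rank 8 with 2's on the diagonal. Reading the off-diagonal entries as Dynkin edges (a single edge where a_ij = a_ji = -1; a double or triple edge where a_ij * a_ji = 2 or 3), the diagram is a chain of 8 nodes with single edges (A_8). One simple-root ordering that puts it in standard form is (alpha_6, alpha_7, alpha_3, alpha_8, alpha_1, alpha_2, alpha_4, alpha_5). So the algebra is type A_8, i.e. sl(9).

type A_8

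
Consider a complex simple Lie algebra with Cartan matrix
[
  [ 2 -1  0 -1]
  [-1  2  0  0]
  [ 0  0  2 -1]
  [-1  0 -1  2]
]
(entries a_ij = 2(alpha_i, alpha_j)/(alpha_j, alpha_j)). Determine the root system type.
A_4 (sl(5))

The matrix has rank 4 with 2's on the diagonal. Reading the off-diagonal entries as Dynkin edges (a single edge where a_ij = a_ji = -1; a double or triple edge where a_ij * a_ji = 2 or 3), the diagram is a chain of 4 nodes with single edges (A_4). One simple-root ordering that puts it in standard form is (alpha_2, alpha_1, alpha_4, alpha_3). So the algebra is type A_4, i.e. sl(5).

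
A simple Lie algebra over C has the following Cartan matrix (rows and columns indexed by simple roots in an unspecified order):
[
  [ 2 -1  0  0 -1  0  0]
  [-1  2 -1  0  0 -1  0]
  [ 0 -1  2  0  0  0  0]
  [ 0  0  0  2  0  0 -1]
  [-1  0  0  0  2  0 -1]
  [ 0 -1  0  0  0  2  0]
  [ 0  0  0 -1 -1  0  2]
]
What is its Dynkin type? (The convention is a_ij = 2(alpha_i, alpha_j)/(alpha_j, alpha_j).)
The matrix has rank 7 with 2's on the diagonal. Reading the off-diagonal entries as Dynkin edges (a single edge where a_ij = a_ji = -1; a double or triple edge where a_ij * a_ji = 2 or 3), the diagram is a chain of 5 nodes with a fork of two nodes at one end (D_7). One simple-root ordering that puts it in standard form is (alpha_4, alpha_7, alpha_5, alpha_1, alpha_2, alpha_3, alpha_6). So the algebra is type D_7, i.e. so(14).

D7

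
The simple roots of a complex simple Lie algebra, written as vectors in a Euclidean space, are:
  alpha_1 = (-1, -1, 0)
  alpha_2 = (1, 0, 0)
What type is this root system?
Compute the Cartan integers a_ij = 2(alpha_i, alpha_j)/(alpha_j, alpha_j); the resulting 2x2 Cartan matrix is
[[2, -2], [-1, 2]].
The roots have two lengths (squared-length ratio 2:1); the short ones are alpha_{2}. The associated Dynkin diagram is a chain of 2 nodes with a double edge at one end; the terminal node there is the unique short simple root (B_2), so the type is B_2 (the algebra so(5)).

B2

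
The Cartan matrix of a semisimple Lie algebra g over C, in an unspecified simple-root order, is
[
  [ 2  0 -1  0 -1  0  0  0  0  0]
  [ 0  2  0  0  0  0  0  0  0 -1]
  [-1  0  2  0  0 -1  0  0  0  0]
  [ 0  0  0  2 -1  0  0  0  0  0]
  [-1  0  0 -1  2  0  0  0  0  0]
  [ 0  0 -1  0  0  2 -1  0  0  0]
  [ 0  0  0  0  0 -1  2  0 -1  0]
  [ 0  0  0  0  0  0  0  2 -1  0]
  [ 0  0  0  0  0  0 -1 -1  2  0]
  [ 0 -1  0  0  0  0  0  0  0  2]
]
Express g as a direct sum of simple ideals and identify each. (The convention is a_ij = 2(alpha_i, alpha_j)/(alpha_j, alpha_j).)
A_2 (sl(3)) + A_8 (sl(9))

The diagram associated to this matrix has two connected components: the simple roots {alpha_2, alpha_10} form a chain of 2 nodes with single edges (A_2), and {alpha_1, alpha_3, alpha_4, alpha_5, alpha_6, alpha_7, alpha_8, alpha_9} form a chain of 8 nodes with single edges (A_8). A semisimple Lie algebra decomposes uniquely as the direct sum of simple ideals, one per connected component of its Dynkin diagram, so g ≅ A_2 ⊕ A_8 (dimension 8 + 80 = 88).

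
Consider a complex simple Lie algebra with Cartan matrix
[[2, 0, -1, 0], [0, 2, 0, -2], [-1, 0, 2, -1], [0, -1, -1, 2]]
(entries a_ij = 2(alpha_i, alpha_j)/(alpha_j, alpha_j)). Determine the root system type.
The matrix has rank 4 with 2's on the diagonal. Reading the off-diagonal entries as Dynkin edges (a single edge where a_ij = a_ji = -1; a double or triple edge where a_ij * a_ji = 2 or 3), the diagram is a chain of 4 nodes with a double edge at one end; the terminal node there is the unique long simple root (C_4). One simple-root ordering that puts it in standard form is (alpha_1, alpha_3, alpha_4, alpha_2). So the algebra is type C_4, i.e. sp(8).

C4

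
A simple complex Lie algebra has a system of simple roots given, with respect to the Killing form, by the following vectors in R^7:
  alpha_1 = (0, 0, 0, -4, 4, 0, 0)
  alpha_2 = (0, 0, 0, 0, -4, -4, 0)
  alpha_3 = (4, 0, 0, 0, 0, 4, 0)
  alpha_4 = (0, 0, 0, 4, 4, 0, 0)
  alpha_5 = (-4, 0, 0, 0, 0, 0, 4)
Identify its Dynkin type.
D5

Compute the Cartan integers a_ij = 2(alpha_i, alpha_j)/(alpha_j, alpha_j); the resulting 5x5 Cartan matrix is
[[2, -1, 0, 0, 0], [-1, 2, -1, -1, 0], [0, -1, 2, 0, -1], [0, -1, 0, 2, 0], [0, 0, -1, 0, 2]].
All simple roots have the same length, so the diagram is simply laced. The associated Dynkin diagram is a chain of 3 nodes with a fork of two nodes at one end (D_5), so the type is D_5 (the algebra so(10)).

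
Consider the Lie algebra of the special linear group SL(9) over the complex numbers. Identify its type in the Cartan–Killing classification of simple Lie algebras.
This is sl(9), which has dimension 9^2 - 1 = 80 and rank 9 - 1 = 8 (a Cartan subalgebra is the diagonal traceless matrices). In the classification of classical Lie algebras, the special linear algebra sl(n+1) has type A_n; here n = 8, so the Dynkin diagram is a chain of 8 nodes with single edges (A_8). Hence the type is A_8.

A_8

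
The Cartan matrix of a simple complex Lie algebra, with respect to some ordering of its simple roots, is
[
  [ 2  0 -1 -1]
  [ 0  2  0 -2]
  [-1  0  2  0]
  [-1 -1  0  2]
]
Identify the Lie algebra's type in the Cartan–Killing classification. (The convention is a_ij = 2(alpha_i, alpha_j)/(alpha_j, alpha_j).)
C4

The matrix has rank 4 with 2's on the diagonal. Reading the off-diagonal entries as Dynkin edges (a single edge where a_ij = a_ji = -1; a double or triple edge where a_ij * a_ji = 2 or 3), the diagram is a chain of 4 nodes with a double edge at one end; the terminal node there is the unique long simple root (C_4). One simple-root ordering that puts it in standard form is (alpha_3, alpha_1, alpha_4, alpha_2). So the algebra is type C_4, i.e. sp(8).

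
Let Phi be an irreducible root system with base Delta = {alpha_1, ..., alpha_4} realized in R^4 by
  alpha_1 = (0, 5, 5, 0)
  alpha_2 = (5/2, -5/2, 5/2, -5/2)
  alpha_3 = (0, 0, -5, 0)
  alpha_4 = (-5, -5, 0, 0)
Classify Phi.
Compute the Cartan integers a_ij = 2(alpha_i, alpha_j)/(alpha_j, alpha_j); the resulting 4x4 Cartan matrix is
[[2, 0, -2, -1], [0, 2, -1, 0], [-1, -1, 2, 0], [-1, 0, 0, 2]].
The roots have two lengths (squared-length ratio 2:1); the short ones are alpha_{2,3}. The associated Dynkin diagram is a chain of 4 nodes with a double edge between the middle two (F_4), so the type is F_4.

F_4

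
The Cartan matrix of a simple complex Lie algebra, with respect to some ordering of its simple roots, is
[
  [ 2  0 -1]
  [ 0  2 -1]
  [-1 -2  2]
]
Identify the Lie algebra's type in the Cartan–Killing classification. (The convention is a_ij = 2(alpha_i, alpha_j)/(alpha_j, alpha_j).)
The matrix has rank 3 with 2's on the diagonal. Reading the off-diagonal entries as Dynkin edges (a single edge where a_ij = a_ji = -1; a double or triple edge where a_ij * a_ji = 2 or 3), the diagram is a chain of 3 nodes with a double edge at one end; the terminal node there is the unique short simple root (B_3). One simple-root ordering that puts it in standard form is (alpha_1, alpha_3, alpha_2). So the algebra is type B_3, i.e. so(7).

type B_3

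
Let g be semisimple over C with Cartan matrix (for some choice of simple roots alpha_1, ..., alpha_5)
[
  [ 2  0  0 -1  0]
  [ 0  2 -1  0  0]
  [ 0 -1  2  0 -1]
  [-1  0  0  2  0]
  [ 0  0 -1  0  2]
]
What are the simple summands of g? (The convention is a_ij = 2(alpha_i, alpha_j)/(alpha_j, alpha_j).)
The diagram associated to this matrix has two connected components: the simple roots {alpha_1, alpha_4} form a chain of 2 nodes with single edges (A_2), and {alpha_2, alpha_3, alpha_5} form a chain of 3 nodes with single edges (A_3). A semisimple Lie algebra decomposes uniquely as the direct sum of simple ideals, one per connected component of its Dynkin diagram, so g ≅ A_2 ⊕ A_3 (dimension 8 + 15 = 23).

A_2 (sl(3)) ⊕ A_3 (sl(4))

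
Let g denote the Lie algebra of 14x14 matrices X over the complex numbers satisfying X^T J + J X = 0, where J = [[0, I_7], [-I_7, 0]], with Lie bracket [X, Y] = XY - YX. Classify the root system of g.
This is sp(14), which has dimension 14(14+1)/2 = 105 and rank 14/2 = 7. In the classification of classical Lie algebras, the symplectic algebra sp(2n) has type C_n; here n = 7, so the Dynkin diagram is a chain of 7 nodes with a double edge at one end; the terminal node there is the unique long simple root (C_7). Hence the type is C_7.

type C_7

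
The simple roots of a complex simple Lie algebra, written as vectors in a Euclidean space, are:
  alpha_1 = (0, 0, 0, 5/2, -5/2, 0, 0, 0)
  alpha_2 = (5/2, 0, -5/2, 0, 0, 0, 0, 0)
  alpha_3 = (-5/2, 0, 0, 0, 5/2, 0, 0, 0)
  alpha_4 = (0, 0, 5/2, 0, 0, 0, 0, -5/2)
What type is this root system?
A_4 (sl(5))

Compute the Cartan integers a_ij = 2(alpha_i, alpha_j)/(alpha_j, alpha_j); the resulting 4x4 Cartan matrix is
[[2, 0, -1, 0], [0, 2, -1, -1], [-1, -1, 2, 0], [0, -1, 0, 2]].
All simple roots have the same length, so the diagram is simply laced. The associated Dynkin diagram is a chain of 4 nodes with single edges (A_4), so the type is A_4 (the algebra sl(5)).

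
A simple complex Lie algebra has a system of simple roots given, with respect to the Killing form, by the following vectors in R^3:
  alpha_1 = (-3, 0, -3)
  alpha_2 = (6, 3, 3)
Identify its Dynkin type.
Compute the Cartan integers a_ij = 2(alpha_i, alpha_j)/(alpha_j, alpha_j); the resulting 2x2 Cartan matrix is
[[2, -1], [-3, 2]].
The roots have two lengths (squared-length ratio 3:1); the short ones are alpha_{1}. The associated Dynkin diagram is two nodes joined by a triple edge (G_2), so the type is G_2.

G_2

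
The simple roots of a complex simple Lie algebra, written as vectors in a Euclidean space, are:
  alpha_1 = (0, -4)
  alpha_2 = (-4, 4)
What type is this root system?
B_2

Compute the Cartan integers a_ij = 2(alpha_i, alpha_j)/(alpha_j, alpha_j); the resulting 2x2 Cartan matrix is
[[2, -1], [-2, 2]].
The roots have two lengths (squared-length ratio 2:1); the short ones are alpha_{1}. The associated Dynkin diagram is a chain of 2 nodes with a double edge at one end; the terminal node there is the unique short simple root (B_2), so the type is B_2 (the algebra so(5)).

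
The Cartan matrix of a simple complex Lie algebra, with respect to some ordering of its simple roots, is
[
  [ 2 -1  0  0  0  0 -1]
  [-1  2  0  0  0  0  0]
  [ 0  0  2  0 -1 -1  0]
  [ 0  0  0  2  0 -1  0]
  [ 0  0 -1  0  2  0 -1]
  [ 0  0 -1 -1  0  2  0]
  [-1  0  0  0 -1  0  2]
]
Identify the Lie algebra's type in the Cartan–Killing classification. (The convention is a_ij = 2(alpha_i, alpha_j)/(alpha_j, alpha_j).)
type A_7

The matrix has rank 7 with 2's on the diagonal. Reading the off-diagonal entries as Dynkin edges (a single edge where a_ij = a_ji = -1; a double or triple edge where a_ij * a_ji = 2 or 3), the diagram is a chain of 7 nodes with single edges (A_7). One simple-root ordering that puts it in standard form is (alpha_4, alpha_6, alpha_3, alpha_5, alpha_7, alpha_1, alpha_2). So the algebra is type A_7, i.e. sl(8).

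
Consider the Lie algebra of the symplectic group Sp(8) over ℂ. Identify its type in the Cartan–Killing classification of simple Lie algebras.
C4

This is sp(8), which has dimension 8(8+1)/2 = 36 and rank 8/2 = 4. In the classification of classical Lie algebras, the symplectic algebra sp(2n) has type C_n; here n = 4, so the Dynkin diagram is a chain of 4 nodes with a double edge at one end; the terminal node there is the unique long simple root (C_4). Hence the type is C_4.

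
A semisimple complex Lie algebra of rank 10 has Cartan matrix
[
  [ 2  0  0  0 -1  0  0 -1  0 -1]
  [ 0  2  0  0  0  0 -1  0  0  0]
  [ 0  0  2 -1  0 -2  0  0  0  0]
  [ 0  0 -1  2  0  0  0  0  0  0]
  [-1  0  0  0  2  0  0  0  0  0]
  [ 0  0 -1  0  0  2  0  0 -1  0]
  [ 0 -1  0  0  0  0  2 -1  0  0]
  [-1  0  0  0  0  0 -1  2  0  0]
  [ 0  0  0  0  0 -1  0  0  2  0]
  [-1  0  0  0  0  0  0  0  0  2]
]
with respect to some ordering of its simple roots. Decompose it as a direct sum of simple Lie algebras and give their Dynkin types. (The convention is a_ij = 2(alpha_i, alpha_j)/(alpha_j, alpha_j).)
D_6 (so(12)) ⊕ F_4

The diagram associated to this matrix has two connected components: the simple roots {alpha_1, alpha_2, alpha_5, alpha_7, alpha_8, alpha_10} form a chain of 4 nodes with a fork of two nodes at one end (D_6), and {alpha_3, alpha_4, alpha_6, alpha_9} form a chain of 4 nodes with a double edge between the middle two (F_4). A semisimple Lie algebra decomposes uniquely as the direct sum of simple ideals, one per connected component of its Dynkin diagram, so g ≅ D_6 ⊕ F_4 (dimension 66 + 52 = 118).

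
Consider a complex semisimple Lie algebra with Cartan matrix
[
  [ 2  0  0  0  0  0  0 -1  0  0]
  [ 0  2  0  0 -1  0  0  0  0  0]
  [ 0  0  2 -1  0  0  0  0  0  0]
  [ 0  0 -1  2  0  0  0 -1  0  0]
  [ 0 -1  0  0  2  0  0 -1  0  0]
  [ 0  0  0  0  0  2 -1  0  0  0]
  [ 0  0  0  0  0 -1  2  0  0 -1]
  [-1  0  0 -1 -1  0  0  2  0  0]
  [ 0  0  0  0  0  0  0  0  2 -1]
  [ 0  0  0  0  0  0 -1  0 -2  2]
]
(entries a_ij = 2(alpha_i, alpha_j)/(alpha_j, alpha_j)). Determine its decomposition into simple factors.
The diagram associated to this matrix has two connected components: the simple roots {alpha_6, alpha_7, alpha_9, alpha_10} form a chain of 4 nodes with a double edge at one end; the terminal node there is the unique short simple root (B_4), and {alpha_1, alpha_2, alpha_3, alpha_4, alpha_5, alpha_8} form a chain of 5 nodes with one extra node attached to the third node from one end (E_6). A semisimple Lie algebra decomposes uniquely as the direct sum of simple ideals, one per connected component of its Dynkin diagram, so g ≅ B_4 ⊕ E_6 (dimension 36 + 78 = 114).

B4 + E6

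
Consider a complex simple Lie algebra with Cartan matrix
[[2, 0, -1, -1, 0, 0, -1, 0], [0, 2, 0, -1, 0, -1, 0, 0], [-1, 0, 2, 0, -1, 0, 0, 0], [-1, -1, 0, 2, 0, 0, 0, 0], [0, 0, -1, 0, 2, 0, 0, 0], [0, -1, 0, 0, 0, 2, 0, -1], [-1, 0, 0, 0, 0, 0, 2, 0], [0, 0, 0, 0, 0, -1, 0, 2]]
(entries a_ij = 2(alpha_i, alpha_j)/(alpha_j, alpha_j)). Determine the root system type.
E8

The matrix has rank 8 with 2's on the diagonal. Reading the off-diagonal entries as Dynkin edges (a single edge where a_ij = a_ji = -1; a double or triple edge where a_ij * a_ji = 2 or 3), the diagram is a chain of 7 nodes with one extra node attached to the third node from one end (E_8). One simple-root ordering that puts it in standard form is (alpha_5, alpha_7, alpha_3, alpha_1, alpha_4, alpha_2, alpha_6, alpha_8). So the algebra is type E_8.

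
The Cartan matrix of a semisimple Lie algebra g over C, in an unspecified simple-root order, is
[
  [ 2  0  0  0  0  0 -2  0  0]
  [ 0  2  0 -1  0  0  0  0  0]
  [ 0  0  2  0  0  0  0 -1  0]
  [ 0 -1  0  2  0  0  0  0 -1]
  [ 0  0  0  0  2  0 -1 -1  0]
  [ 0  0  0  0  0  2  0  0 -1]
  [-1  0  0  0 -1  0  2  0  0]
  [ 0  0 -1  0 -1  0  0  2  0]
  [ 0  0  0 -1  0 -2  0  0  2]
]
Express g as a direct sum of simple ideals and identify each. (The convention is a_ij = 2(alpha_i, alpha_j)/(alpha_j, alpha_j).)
B_4 ⊕ C_5

The diagram associated to this matrix has two connected components: the simple roots {alpha_2, alpha_4, alpha_6, alpha_9} form a chain of 4 nodes with a double edge at one end; the terminal node there is the unique short simple root (B_4), and {alpha_1, alpha_3, alpha_5, alpha_7, alpha_8} form a chain of 5 nodes with a double edge at one end; the terminal node there is the unique long simple root (C_5). A semisimple Lie algebra decomposes uniquely as the direct sum of simple ideals, one per connected component of its Dynkin diagram, so g ≅ B_4 ⊕ C_5 (dimension 36 + 55 = 91).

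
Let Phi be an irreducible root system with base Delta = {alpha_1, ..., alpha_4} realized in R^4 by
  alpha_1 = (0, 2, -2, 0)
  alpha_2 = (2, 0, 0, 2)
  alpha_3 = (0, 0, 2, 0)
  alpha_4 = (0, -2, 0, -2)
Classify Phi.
type B_4

Compute the Cartan integers a_ij = 2(alpha_i, alpha_j)/(alpha_j, alpha_j); the resulting 4x4 Cartan matrix is
[[2, 0, -2, -1], [0, 2, 0, -1], [-1, 0, 2, 0], [-1, -1, 0, 2]].
The roots have two lengths (squared-length ratio 2:1); the short ones are alpha_{3}. The associated Dynkin diagram is a chain of 4 nodes with a double edge at one end; the terminal node there is the unique short simple root (B_4), so the type is B_4 (the algebra so(9)).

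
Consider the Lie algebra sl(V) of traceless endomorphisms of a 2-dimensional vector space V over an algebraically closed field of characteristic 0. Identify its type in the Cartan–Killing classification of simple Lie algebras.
This is sl(2), which has dimension 2^2 - 1 = 3 and rank 2 - 1 = 1 (a Cartan subalgebra is the diagonal traceless matrices). In the classification of classical Lie algebras, the special linear algebra sl(n+1) has type A_n; here n = 1, so the Dynkin diagram is a chain of 1 nodes with single edges (A_1). Hence the type is A_1.

A_1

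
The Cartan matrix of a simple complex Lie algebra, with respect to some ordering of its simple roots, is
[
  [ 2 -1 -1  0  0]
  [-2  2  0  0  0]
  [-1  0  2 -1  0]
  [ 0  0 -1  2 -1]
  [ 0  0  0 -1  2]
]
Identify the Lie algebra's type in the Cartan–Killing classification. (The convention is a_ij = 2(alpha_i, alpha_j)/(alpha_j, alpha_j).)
The matrix has rank 5 with 2's on the diagonal. Reading the off-diagonal entries as Dynkin edges (a single edge where a_ij = a_ji = -1; a double or triple edge where a_ij * a_ji = 2 or 3), the diagram is a chain of 5 nodes with a double edge at one end; the terminal node there is the unique long simple root (C_5). One simple-root ordering that puts it in standard form is (alpha_5, alpha_4, alpha_3, alpha_1, alpha_2). So the algebra is type C_5, i.e. sp(10).

type C_5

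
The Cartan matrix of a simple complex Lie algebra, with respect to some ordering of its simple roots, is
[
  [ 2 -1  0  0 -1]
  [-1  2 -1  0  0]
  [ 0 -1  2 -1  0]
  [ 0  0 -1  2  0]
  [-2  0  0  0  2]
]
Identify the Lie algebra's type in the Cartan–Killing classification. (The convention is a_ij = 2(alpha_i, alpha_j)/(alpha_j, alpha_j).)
C_5

The matrix has rank 5 with 2's on the diagonal. Reading the off-diagonal entries as Dynkin edges (a single edge where a_ij = a_ji = -1; a double or triple edge where a_ij * a_ji = 2 or 3), the diagram is a chain of 5 nodes with a double edge at one end; the terminal node there is the unique long simple root (C_5). One simple-root ordering that puts it in standard form is (alpha_4, alpha_3, alpha_2, alpha_1, alpha_5). So the algebra is type C_5, i.e. sp(10).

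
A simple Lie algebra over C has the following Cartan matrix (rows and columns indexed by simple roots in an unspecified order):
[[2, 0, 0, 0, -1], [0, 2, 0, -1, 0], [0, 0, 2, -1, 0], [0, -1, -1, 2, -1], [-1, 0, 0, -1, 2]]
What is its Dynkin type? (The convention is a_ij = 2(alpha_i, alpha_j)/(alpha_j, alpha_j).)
The matrix has rank 5 with 2's on the diagonal. Reading the off-diagonal entries as Dynkin edges (a single edge where a_ij = a_ji = -1; a double or triple edge where a_ij * a_ji = 2 or 3), the diagram is a chain of 3 nodes with a fork of two nodes at one end (D_5). One simple-root ordering that puts it in standard form is (alpha_1, alpha_5, alpha_4, alpha_3, alpha_2). So the algebra is type D_5, i.e. so(10).

D_5 (so(10))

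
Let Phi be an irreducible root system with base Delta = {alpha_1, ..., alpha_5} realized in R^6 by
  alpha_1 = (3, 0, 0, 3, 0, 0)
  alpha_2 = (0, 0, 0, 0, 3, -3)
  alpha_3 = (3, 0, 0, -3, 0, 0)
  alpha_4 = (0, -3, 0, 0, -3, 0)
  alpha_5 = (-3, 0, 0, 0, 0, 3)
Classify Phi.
Compute the Cartan integers a_ij = 2(alpha_i, alpha_j)/(alpha_j, alpha_j); the resulting 5x5 Cartan matrix is
[[2, 0, 0, 0, -1], [0, 2, 0, -1, -1], [0, 0, 2, 0, -1], [0, -1, 0, 2, 0], [-1, -1, -1, 0, 2]].
All simple roots have the same length, so the diagram is simply laced. The associated Dynkin diagram is a chain of 3 nodes with a fork of two nodes at one end (D_5), so the type is D_5 (the algebra so(10)).

type D_5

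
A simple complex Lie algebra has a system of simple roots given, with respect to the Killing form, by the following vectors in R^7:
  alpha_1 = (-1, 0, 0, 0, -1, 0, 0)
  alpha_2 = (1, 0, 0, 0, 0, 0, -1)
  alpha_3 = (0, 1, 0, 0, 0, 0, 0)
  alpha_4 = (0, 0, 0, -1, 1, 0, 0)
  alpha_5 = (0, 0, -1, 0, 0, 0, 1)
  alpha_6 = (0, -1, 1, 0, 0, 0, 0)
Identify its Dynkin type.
Compute the Cartan integers a_ij = 2(alpha_i, alpha_j)/(alpha_j, alpha_j); the resulting 6x6 Cartan matrix is
[[2, -1, 0, -1, 0, 0], [-1, 2, 0, 0, -1, 0], [0, 0, 2, 0, 0, -1], [-1, 0, 0, 2, 0, 0], [0, -1, 0, 0, 2, -1], [0, 0, -2, 0, -1, 2]].
The roots have two lengths (squared-length ratio 2:1); the short ones are alpha_{3}. The associated Dynkin diagram is a chain of 6 nodes with a double edge at one end; the terminal node there is the unique short simple root (B_6), so the type is B_6 (the algebra so(13)).

B_6 (so(13))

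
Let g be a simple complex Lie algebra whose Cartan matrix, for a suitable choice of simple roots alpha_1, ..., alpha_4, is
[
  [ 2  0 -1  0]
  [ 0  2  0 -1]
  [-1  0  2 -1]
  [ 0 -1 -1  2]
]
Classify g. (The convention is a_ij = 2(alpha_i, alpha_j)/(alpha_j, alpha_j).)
A_4

The matrix has rank 4 with 2's on the diagonal. Reading the off-diagonal entries as Dynkin edges (a single edge where a_ij = a_ji = -1; a double or triple edge where a_ij * a_ji = 2 or 3), the diagram is a chain of 4 nodes with single edges (A_4). One simple-root ordering that puts it in standard form is (alpha_1, alpha_3, alpha_4, alpha_2). So the algebra is type A_4, i.e. sl(5).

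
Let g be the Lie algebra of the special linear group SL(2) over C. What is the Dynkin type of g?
A1

This is sl(2), which has dimension 2^2 - 1 = 3 and rank 2 - 1 = 1 (a Cartan subalgebra is the diagonal traceless matrices). In the classification of classical Lie algebras, the special linear algebra sl(n+1) has type A_n; here n = 1, so the Dynkin diagram is a chain of 1 nodes with single edges (A_1). Hence the type is A_1.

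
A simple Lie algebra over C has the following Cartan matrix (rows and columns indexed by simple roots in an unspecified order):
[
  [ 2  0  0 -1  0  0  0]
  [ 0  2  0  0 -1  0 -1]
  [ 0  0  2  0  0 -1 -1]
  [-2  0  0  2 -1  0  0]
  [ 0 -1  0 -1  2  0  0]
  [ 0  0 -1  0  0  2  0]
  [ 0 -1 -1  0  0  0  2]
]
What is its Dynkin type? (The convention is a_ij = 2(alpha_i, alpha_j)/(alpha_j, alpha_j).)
The matrix has rank 7 with 2's on the diagonal. Reading the off-diagonal entries as Dynkin edges (a single edge where a_ij = a_ji = -1; a double or triple edge where a_ij * a_ji = 2 or 3), the diagram is a chain of 7 nodes with a double edge at one end; the terminal node there is the unique short simple root (B_7). One simple-root ordering that puts it in standard form is (alpha_6, alpha_3, alpha_7, alpha_2, alpha_5, alpha_4, alpha_1). So the algebra is type B_7, i.e. so(15).

B7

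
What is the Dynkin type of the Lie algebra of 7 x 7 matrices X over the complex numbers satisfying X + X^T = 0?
type B_3

This is so(7) with 7 odd, which has dimension 7(7-1)/2 = 21 and rank (7-1)/2 = 3. In the classification of classical Lie algebras, the orthogonal algebra so(2n+1) in an odd number of variables has type B_n; here n = 3, so the Dynkin diagram is a chain of 3 nodes with a double edge at one end; the terminal node there is the unique short simple root (B_3). Hence the type is B_3.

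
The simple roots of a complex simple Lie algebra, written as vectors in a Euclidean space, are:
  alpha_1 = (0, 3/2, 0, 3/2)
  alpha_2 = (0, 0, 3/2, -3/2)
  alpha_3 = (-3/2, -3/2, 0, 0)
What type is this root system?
Compute the Cartan integers a_ij = 2(alpha_i, alpha_j)/(alpha_j, alpha_j); the resulting 3x3 Cartan matrix is
[[2, -1, -1], [-1, 2, 0], [-1, 0, 2]].
All simple roots have the same length, so the diagram is simply laced. The associated Dynkin diagram is a chain of 3 nodes with single edges (A_3), so the type is A_3 (the algebra sl(4)).

A3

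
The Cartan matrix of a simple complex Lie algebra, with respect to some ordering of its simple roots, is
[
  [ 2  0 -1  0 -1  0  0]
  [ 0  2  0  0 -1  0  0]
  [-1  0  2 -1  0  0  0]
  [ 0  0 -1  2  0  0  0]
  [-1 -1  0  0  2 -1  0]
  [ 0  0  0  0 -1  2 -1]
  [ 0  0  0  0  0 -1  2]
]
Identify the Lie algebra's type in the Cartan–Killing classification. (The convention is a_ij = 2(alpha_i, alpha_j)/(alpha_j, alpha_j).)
The matrix has rank 7 with 2's on the diagonal. Reading the off-diagonal entries as Dynkin edges (a single edge where a_ij = a_ji = -1; a double or triple edge where a_ij * a_ji = 2 or 3), the diagram is a chain of 6 nodes with one extra node attached to the third node from one end (E_7). One simple-root ordering that puts it in standard form is (alpha_7, alpha_2, alpha_6, alpha_5, alpha_1, alpha_3, alpha_4). So the algebra is type E_7.

E_7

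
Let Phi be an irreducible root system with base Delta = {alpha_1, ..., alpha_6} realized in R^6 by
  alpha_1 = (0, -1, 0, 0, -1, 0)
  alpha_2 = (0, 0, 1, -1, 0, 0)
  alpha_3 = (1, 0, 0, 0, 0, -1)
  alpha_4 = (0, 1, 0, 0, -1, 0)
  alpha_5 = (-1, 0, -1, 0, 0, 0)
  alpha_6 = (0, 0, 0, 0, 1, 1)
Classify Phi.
D6

Compute the Cartan integers a_ij = 2(alpha_i, alpha_j)/(alpha_j, alpha_j); the resulting 6x6 Cartan matrix is
[[2, 0, 0, 0, 0, -1], [0, 2, 0, 0, -1, 0], [0, 0, 2, 0, -1, -1], [0, 0, 0, 2, 0, -1], [0, -1, -1, 0, 2, 0], [-1, 0, -1, -1, 0, 2]].
All simple roots have the same length, so the diagram is simply laced. The associated Dynkin diagram is a chain of 4 nodes with a fork of two nodes at one end (D_6), so the type is D_6 (the algebra so(12)).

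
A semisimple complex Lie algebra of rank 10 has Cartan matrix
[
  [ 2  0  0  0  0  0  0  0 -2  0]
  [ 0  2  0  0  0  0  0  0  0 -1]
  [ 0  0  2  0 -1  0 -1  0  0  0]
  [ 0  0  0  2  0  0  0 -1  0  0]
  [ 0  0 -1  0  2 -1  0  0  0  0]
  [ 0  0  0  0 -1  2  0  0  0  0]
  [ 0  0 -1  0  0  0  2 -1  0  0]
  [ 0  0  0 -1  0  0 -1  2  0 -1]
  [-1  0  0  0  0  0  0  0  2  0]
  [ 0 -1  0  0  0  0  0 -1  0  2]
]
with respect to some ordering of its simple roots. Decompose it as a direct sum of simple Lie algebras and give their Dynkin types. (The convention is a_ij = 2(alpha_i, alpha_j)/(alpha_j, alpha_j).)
B_2 (so(5)) ⊕ E_8

The diagram associated to this matrix has two connected components: the simple roots {alpha_1, alpha_9} form a chain of 2 nodes with a double edge at one end; the terminal node there is the unique short simple root (B_2), and {alpha_2, alpha_3, alpha_4, alpha_5, alpha_6, alpha_7, alpha_8, alpha_10} form a chain of 7 nodes with one extra node attached to the third node from one end (E_8). A semisimple Lie algebra decomposes uniquely as the direct sum of simple ideals, one per connected component of its Dynkin diagram, so g ≅ B_2 ⊕ E_8 (dimension 10 + 248 = 258).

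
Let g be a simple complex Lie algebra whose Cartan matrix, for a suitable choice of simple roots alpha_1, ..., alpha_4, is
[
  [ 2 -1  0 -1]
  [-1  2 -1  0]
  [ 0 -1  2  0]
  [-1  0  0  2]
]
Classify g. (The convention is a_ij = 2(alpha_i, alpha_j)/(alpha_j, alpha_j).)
The matrix has rank 4 with 2's on the diagonal. Reading the off-diagonal entries as Dynkin edges (a single edge where a_ij = a_ji = -1; a double or triple edge where a_ij * a_ji = 2 or 3), the diagram is a chain of 4 nodes with single edges (A_4). One simple-root ordering that puts it in standard form is (alpha_3, alpha_2, alpha_1, alpha_4). So the algebra is type A_4, i.e. sl(5).

type A_4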